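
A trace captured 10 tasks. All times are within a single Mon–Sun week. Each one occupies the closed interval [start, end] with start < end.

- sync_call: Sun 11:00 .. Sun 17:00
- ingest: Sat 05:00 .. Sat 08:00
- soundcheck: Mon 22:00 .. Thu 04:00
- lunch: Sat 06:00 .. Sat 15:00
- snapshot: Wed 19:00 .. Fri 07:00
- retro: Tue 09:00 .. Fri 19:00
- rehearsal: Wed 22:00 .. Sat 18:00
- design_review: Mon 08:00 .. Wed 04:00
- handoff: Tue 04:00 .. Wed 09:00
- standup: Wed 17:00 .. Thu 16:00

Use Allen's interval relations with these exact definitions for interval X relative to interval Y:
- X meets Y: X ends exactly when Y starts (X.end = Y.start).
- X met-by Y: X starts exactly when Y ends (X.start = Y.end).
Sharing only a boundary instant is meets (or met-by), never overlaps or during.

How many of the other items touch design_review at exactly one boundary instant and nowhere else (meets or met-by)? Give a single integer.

0

Target design_review = [Mon 08:00, Wed 04:00].
handoff [Tue 04:00, Wed 09:00] → overlapped-by → no.
ingest [Sat 05:00, Sat 08:00] → after → no.
lunch [Sat 06:00, Sat 15:00] → after → no.
rehearsal [Wed 22:00, Sat 18:00] → after → no.
retro [Tue 09:00, Fri 19:00] → overlapped-by → no.
snapshot [Wed 19:00, Fri 07:00] → after → no.
soundcheck [Mon 22:00, Thu 04:00] → overlapped-by → no.
standup [Wed 17:00, Thu 16:00] → after → no.
sync_call [Sun 11:00, Sun 17:00] → after → no.
Total: 0.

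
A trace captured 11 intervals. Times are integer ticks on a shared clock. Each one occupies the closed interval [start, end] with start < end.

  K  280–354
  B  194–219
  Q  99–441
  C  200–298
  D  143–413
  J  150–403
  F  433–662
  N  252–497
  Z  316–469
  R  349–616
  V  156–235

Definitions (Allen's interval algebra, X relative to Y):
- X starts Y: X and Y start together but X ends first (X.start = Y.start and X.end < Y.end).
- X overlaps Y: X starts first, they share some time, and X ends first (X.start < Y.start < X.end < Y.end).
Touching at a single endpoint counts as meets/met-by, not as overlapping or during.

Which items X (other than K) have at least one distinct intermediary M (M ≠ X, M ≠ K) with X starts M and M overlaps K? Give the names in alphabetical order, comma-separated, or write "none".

Target K = [280, 354].
Intermediaries M with M overlaps K: C.
Via C — items with X starts C: none.
Union: none.

none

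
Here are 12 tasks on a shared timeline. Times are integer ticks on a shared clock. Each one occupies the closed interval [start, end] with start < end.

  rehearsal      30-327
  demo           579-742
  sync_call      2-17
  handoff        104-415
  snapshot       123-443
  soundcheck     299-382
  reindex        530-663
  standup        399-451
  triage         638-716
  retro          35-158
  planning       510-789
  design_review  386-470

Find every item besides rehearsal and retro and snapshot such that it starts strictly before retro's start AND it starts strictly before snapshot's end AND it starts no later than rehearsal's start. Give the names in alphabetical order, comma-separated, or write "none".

sync_call

Conditions: its start is strictly before retro's start (X.start < 35) AND its start is strictly before snapshot's end (X.start < 443) AND its start is no later than rehearsal's start (X.start <= 30).
demo: start 579 < 35? ✗; start 579 < 443? ✗; start 579 <= 30? ✗ → no.
design_review: start 386 < 35? ✗; start 386 < 443? ✓; start 386 <= 30? ✗ → no.
handoff: start 104 < 35? ✗; start 104 < 443? ✓; start 104 <= 30? ✗ → no.
planning: start 510 < 35? ✗; start 510 < 443? ✗; start 510 <= 30? ✗ → no.
reindex: start 530 < 35? ✗; start 530 < 443? ✗; start 530 <= 30? ✗ → no.
soundcheck: start 299 < 35? ✗; start 299 < 443? ✓; start 299 <= 30? ✗ → no.
standup: start 399 < 35? ✗; start 399 < 443? ✓; start 399 <= 30? ✗ → no.
sync_call: start 2 < 35? ✓; start 2 < 443? ✓; start 2 <= 30? ✓ → yes.
triage: start 638 < 35? ✗; start 638 < 443? ✗; start 638 <= 30? ✗ → no.
Result: sync_call.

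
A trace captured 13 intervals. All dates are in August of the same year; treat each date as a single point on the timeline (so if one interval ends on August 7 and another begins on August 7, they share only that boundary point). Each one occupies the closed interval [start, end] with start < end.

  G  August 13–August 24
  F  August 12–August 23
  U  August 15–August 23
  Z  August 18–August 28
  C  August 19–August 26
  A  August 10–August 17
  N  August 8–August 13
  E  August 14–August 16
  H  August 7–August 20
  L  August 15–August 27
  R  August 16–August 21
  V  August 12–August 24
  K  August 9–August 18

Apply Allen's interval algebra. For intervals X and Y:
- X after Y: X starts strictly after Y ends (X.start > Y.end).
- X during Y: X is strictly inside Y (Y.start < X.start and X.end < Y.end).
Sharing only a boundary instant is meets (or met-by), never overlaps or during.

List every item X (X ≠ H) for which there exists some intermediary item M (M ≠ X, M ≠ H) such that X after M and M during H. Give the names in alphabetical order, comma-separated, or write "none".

C, E, L, R, U, Z

Target H = [August 7, August 20].
Intermediaries M with M during H: A, E, K, N.
Via A — items with X after A: C, Z.
Via E — items with X after E: C, Z.
Via K — items with X after K: C.
Via N — items with X after N: C, E, L, R, U, Z.
Union: C, E, L, R, U, Z.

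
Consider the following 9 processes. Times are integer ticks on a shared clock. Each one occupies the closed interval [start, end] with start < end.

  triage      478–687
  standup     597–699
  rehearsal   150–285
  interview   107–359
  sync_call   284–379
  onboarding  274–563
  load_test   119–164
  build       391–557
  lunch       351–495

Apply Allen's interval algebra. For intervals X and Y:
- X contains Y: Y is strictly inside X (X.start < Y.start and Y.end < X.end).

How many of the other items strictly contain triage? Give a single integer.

Target triage = [478, 687].
build [391, 557] → overlaps → no.
interview [107, 359] → before → no.
load_test [119, 164] → before → no.
lunch [351, 495] → overlaps → no.
onboarding [274, 563] → overlaps → no.
rehearsal [150, 285] → before → no.
standup [597, 699] → overlapped-by → no.
sync_call [284, 379] → before → no.
Total: 0.

0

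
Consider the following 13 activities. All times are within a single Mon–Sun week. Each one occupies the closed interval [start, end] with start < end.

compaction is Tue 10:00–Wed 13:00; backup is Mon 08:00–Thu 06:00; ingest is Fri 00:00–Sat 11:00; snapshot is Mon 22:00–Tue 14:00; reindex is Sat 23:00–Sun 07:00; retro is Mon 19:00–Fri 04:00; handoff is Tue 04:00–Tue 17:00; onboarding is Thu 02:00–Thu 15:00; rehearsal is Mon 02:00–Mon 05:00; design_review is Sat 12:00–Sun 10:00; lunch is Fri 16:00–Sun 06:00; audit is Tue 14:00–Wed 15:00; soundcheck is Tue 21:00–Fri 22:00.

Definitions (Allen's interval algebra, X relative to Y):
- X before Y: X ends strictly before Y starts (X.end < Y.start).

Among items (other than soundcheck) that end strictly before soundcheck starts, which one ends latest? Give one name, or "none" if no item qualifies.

handoff

Target soundcheck = [Tue 21:00, Fri 22:00].
audit [Tue 14:00, Wed 15:00] → overlaps → excluded.
backup [Mon 08:00, Thu 06:00] → overlaps → excluded.
compaction [Tue 10:00, Wed 13:00] → overlaps → excluded.
design_review [Sat 12:00, Sun 10:00] → after → excluded.
handoff [Tue 04:00, Tue 17:00] → before → candidate.
ingest [Fri 00:00, Sat 11:00] → overlapped-by → excluded.
lunch [Fri 16:00, Sun 06:00] → overlapped-by → excluded.
onboarding [Thu 02:00, Thu 15:00] → during → excluded.
rehearsal [Mon 02:00, Mon 05:00] → before → candidate.
reindex [Sat 23:00, Sun 07:00] → after → excluded.
retro [Mon 19:00, Fri 04:00] → overlaps → excluded.
snapshot [Mon 22:00, Tue 14:00] → before → candidate.
Among candidates, latest end is Tue 17:00 → handoff.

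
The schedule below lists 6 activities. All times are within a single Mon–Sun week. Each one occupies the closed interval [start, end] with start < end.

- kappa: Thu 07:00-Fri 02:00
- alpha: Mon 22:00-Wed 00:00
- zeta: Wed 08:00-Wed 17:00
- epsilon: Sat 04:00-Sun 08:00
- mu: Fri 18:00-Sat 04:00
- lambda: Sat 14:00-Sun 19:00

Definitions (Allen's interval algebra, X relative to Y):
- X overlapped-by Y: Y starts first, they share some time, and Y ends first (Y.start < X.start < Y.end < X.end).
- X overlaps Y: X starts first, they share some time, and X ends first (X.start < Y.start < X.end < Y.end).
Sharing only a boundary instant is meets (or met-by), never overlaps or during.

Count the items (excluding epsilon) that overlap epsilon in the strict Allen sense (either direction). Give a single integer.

1

Target epsilon = [Sat 04:00, Sun 08:00].
alpha [Mon 22:00, Wed 00:00] → before → no.
kappa [Thu 07:00, Fri 02:00] → before → no.
lambda [Sat 14:00, Sun 19:00] → overlapped-by → counts.
mu [Fri 18:00, Sat 04:00] → meets → no.
zeta [Wed 08:00, Wed 17:00] → before → no.
Total: 1.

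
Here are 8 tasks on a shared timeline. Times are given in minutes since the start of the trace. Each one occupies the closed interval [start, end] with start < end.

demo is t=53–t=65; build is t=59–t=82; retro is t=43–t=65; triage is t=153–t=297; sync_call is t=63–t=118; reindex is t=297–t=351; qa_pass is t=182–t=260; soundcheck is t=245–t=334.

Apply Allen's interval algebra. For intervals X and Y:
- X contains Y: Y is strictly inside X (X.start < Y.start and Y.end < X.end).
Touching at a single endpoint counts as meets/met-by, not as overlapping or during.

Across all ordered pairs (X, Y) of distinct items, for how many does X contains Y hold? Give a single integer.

1

Checking all 56 ordered pairs for relation 'contains'; matching pairs in alphabetical order:
(triage, qa_pass): triage contains qa_pass ✓
Count: 1.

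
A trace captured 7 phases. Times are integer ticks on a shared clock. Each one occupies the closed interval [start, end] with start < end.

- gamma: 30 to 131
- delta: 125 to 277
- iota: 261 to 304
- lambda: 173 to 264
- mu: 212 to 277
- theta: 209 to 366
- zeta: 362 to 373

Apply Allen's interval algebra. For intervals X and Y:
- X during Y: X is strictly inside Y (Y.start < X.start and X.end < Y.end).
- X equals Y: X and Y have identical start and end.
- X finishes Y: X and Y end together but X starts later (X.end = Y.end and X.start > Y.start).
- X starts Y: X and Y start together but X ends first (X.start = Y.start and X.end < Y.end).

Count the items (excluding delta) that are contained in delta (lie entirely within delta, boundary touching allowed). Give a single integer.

2

Target delta = [125, 277].
gamma [30, 131] → overlaps → no.
iota [261, 304] → overlapped-by → no.
lambda [173, 264] → during → counts.
mu [212, 277] → finishes → counts.
theta [209, 366] → overlapped-by → no.
zeta [362, 373] → after → no.
Total: 2.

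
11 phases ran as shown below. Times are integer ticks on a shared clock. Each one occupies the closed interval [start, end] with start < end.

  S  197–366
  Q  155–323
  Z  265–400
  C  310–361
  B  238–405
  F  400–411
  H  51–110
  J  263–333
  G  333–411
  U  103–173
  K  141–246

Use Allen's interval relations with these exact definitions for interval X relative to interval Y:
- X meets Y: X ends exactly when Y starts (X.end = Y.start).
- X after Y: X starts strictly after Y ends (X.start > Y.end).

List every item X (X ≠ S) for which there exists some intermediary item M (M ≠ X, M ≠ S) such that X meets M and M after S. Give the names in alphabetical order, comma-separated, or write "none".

Target S = [197, 366].
Intermediaries M with M after S: F.
Via F — items with X meets F: Z.
Union: Z.

Z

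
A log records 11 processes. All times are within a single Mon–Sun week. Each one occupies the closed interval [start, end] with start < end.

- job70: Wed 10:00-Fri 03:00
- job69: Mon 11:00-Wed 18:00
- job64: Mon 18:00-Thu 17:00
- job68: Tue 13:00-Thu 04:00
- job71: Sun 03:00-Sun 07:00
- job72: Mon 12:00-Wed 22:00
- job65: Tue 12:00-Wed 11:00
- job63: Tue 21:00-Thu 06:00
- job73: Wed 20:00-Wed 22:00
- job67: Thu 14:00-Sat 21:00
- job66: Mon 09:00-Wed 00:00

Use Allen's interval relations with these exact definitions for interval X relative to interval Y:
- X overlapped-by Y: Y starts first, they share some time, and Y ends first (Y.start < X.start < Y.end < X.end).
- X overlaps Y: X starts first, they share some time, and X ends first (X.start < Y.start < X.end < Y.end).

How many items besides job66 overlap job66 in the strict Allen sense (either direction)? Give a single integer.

6

Target job66 = [Mon 09:00, Wed 00:00].
job63 [Tue 21:00, Thu 06:00] → overlapped-by → counts.
job64 [Mon 18:00, Thu 17:00] → overlapped-by → counts.
job65 [Tue 12:00, Wed 11:00] → overlapped-by → counts.
job67 [Thu 14:00, Sat 21:00] → after → no.
job68 [Tue 13:00, Thu 04:00] → overlapped-by → counts.
job69 [Mon 11:00, Wed 18:00] → overlapped-by → counts.
job70 [Wed 10:00, Fri 03:00] → after → no.
job71 [Sun 03:00, Sun 07:00] → after → no.
job72 [Mon 12:00, Wed 22:00] → overlapped-by → counts.
job73 [Wed 20:00, Wed 22:00] → after → no.
Total: 6.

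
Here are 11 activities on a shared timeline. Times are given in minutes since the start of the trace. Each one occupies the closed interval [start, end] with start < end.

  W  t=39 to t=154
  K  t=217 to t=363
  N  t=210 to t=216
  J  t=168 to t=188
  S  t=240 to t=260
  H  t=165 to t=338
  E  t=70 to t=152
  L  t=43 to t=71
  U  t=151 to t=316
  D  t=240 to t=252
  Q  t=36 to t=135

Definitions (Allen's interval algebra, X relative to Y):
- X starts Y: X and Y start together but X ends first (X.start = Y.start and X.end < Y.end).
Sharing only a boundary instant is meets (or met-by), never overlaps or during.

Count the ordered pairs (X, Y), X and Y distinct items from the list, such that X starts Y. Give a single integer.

1

Checking all 110 ordered pairs for relation 'starts'; matching pairs in alphabetical order:
(D, S): D starts S ✓
Count: 1.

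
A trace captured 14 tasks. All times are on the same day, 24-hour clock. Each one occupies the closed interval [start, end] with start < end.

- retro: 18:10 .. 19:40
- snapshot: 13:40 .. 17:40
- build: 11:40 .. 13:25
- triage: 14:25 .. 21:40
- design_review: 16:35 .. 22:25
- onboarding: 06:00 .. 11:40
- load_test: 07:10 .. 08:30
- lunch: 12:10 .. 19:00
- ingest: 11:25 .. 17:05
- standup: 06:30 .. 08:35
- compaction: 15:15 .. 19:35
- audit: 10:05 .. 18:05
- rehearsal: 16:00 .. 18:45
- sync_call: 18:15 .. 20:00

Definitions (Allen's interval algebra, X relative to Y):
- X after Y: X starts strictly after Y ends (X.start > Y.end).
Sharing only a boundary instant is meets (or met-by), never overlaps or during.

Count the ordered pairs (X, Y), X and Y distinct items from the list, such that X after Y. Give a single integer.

43

Checking all 182 ordered pairs for relation 'after'; matching pairs in alphabetical order:
(audit, load_test): audit after load_test ✓
(audit, standup): audit after standup ✓
(build, load_test): build after load_test ✓
(build, standup): build after standup ✓
(compaction, build): compaction after build ✓
(compaction, load_test): compaction after load_test ✓
(compaction, onboarding): compaction after onboarding ✓
(compaction, standup): compaction after standup ✓
(design_review, build): design_review after build ✓
(design_review, load_test): design_review after load_test ✓
(design_review, onboarding): design_review after onboarding ✓
(design_review, standup): design_review after standup ✓
(ingest, load_test): ingest after load_test ✓
(ingest, standup): ingest after standup ✓
(lunch, load_test): lunch after load_test ✓
(lunch, onboarding): lunch after onboarding ✓
(lunch, standup): lunch after standup ✓
(rehearsal, build): rehearsal after build ✓
(rehearsal, load_test): rehearsal after load_test ✓
(rehearsal, onboarding): rehearsal after onboarding ✓
(rehearsal, standup): rehearsal after standup ✓
(retro, audit): retro after audit ✓
(retro, build): retro after build ✓
(retro, ingest): retro after ingest ✓
... plus 19 further pairs not listed.
Count: 43.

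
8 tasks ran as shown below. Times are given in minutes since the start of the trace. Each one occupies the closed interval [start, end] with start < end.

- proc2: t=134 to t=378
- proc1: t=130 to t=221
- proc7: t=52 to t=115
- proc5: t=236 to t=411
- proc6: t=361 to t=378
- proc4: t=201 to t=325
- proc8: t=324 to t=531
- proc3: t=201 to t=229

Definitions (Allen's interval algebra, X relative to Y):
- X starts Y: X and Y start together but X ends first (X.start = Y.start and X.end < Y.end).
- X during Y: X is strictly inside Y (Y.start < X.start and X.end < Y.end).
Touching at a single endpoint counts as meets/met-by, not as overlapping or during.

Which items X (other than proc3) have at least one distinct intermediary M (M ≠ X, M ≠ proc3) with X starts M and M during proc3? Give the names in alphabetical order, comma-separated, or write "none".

none

Target proc3 = [t=201, t=229].
Intermediaries M with M during proc3: none.
Union: none.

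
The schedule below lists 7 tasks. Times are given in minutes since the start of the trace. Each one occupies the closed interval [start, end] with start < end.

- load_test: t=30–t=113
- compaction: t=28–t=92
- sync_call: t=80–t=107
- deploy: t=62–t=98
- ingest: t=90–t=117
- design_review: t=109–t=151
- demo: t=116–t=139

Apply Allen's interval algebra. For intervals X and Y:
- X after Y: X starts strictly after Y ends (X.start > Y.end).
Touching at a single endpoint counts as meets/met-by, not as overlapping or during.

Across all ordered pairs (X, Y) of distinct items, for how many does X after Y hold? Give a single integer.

7

Checking all 42 ordered pairs for relation 'after'; matching pairs in alphabetical order:
(demo, compaction): demo after compaction ✓
(demo, deploy): demo after deploy ✓
(demo, load_test): demo after load_test ✓
(demo, sync_call): demo after sync_call ✓
(design_review, compaction): design_review after compaction ✓
(design_review, deploy): design_review after deploy ✓
(design_review, sync_call): design_review after sync_call ✓
Count: 7.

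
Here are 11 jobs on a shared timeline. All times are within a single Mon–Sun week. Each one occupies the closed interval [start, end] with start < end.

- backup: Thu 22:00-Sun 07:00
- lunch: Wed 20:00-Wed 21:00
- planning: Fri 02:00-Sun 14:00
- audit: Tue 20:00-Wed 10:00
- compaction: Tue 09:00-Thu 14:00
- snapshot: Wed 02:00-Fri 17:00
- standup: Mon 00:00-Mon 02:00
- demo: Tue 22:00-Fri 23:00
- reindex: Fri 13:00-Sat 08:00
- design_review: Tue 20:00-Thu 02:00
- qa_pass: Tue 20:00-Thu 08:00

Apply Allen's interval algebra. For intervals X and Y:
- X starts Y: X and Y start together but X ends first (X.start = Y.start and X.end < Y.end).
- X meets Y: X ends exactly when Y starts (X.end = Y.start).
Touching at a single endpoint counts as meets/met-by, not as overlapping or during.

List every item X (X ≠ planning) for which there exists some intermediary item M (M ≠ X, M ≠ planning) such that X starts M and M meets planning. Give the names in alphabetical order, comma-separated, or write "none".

Target planning = [Fri 02:00, Sun 14:00].
Intermediaries M with M meets planning: none.
Union: none.

none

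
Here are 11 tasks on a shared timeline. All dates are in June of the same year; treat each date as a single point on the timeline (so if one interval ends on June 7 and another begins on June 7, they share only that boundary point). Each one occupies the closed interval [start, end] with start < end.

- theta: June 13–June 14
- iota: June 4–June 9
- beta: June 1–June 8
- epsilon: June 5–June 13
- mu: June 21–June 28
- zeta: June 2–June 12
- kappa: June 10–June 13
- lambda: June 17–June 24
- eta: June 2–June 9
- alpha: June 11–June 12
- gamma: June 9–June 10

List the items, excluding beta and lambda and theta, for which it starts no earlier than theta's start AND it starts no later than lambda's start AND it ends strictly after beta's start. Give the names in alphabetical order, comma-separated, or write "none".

none

Conditions: its start is no earlier than theta's start (X.start >= June 13) AND its start is no later than lambda's start (X.start <= June 17) AND its end is strictly after beta's start (X.end > June 1).
alpha: start June 11 >= June 13? ✗; start June 11 <= June 17? ✓; end June 12 > June 1? ✓ → no.
epsilon: start June 5 >= June 13? ✗; start June 5 <= June 17? ✓; end June 13 > June 1? ✓ → no.
eta: start June 2 >= June 13? ✗; start June 2 <= June 17? ✓; end June 9 > June 1? ✓ → no.
gamma: start June 9 >= June 13? ✗; start June 9 <= June 17? ✓; end June 10 > June 1? ✓ → no.
iota: start June 4 >= June 13? ✗; start June 4 <= June 17? ✓; end June 9 > June 1? ✓ → no.
kappa: start June 10 >= June 13? ✗; start June 10 <= June 17? ✓; end June 13 > June 1? ✓ → no.
mu: start June 21 >= June 13? ✓; start June 21 <= June 17? ✗; end June 28 > June 1? ✓ → no.
zeta: start June 2 >= June 13? ✗; start June 2 <= June 17? ✓; end June 12 > June 1? ✓ → no.
Result: none.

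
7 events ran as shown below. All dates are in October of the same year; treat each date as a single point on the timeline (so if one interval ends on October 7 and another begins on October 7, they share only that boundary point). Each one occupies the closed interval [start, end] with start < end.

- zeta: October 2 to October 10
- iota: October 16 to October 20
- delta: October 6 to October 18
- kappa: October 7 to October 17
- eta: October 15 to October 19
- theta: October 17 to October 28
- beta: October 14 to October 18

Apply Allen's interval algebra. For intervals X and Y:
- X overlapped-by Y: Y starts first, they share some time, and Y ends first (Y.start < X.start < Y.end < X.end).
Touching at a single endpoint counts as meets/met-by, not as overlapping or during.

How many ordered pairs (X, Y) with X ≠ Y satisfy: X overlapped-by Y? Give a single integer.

14

Checking all 42 ordered pairs for relation 'overlapped-by'; matching pairs in alphabetical order:
(beta, kappa): beta overlapped-by kappa ✓
(delta, zeta): delta overlapped-by zeta ✓
(eta, beta): eta overlapped-by beta ✓
(eta, delta): eta overlapped-by delta ✓
(eta, kappa): eta overlapped-by kappa ✓
(iota, beta): iota overlapped-by beta ✓
(iota, delta): iota overlapped-by delta ✓
(iota, eta): iota overlapped-by eta ✓
(iota, kappa): iota overlapped-by kappa ✓
(kappa, zeta): kappa overlapped-by zeta ✓
(theta, beta): theta overlapped-by beta ✓
(theta, delta): theta overlapped-by delta ✓
(theta, eta): theta overlapped-by eta ✓
(theta, iota): theta overlapped-by iota ✓
Count: 14.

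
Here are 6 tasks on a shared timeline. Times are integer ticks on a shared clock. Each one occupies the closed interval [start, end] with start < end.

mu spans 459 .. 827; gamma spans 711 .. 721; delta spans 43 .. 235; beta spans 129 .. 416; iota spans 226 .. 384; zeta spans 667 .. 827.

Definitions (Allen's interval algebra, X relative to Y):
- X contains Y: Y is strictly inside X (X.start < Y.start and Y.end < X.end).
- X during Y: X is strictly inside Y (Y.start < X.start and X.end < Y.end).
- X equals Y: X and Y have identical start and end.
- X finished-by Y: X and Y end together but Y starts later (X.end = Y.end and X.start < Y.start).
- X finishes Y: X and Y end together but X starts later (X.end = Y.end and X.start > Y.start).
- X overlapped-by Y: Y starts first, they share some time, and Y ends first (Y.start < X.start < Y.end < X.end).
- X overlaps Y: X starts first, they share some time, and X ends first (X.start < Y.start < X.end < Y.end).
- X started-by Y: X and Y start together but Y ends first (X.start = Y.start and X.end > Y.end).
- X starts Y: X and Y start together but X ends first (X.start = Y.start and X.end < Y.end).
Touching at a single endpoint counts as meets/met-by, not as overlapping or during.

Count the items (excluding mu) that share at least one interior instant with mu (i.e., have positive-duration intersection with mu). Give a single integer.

Target mu = [459, 827].
beta [129, 416] → before → no.
delta [43, 235] → before → no.
gamma [711, 721] → during → counts.
iota [226, 384] → before → no.
zeta [667, 827] → finishes → counts.
Total: 2.

2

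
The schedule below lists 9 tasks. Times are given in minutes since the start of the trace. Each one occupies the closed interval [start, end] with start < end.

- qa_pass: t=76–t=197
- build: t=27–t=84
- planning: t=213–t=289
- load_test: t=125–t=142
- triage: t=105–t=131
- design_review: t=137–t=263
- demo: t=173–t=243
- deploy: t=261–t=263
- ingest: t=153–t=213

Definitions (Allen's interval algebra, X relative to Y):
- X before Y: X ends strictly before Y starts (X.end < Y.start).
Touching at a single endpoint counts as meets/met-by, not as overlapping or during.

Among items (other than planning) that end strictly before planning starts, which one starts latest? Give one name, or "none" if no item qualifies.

load_test

Target planning = [t=213, t=289].
build [t=27, t=84] → before → candidate.
demo [t=173, t=243] → overlaps → excluded.
deploy [t=261, t=263] → during → excluded.
design_review [t=137, t=263] → overlaps → excluded.
ingest [t=153, t=213] → meets → excluded.
load_test [t=125, t=142] → before → candidate.
qa_pass [t=76, t=197] → before → candidate.
triage [t=105, t=131] → before → candidate.
Among candidates, latest start is t=125 → load_test.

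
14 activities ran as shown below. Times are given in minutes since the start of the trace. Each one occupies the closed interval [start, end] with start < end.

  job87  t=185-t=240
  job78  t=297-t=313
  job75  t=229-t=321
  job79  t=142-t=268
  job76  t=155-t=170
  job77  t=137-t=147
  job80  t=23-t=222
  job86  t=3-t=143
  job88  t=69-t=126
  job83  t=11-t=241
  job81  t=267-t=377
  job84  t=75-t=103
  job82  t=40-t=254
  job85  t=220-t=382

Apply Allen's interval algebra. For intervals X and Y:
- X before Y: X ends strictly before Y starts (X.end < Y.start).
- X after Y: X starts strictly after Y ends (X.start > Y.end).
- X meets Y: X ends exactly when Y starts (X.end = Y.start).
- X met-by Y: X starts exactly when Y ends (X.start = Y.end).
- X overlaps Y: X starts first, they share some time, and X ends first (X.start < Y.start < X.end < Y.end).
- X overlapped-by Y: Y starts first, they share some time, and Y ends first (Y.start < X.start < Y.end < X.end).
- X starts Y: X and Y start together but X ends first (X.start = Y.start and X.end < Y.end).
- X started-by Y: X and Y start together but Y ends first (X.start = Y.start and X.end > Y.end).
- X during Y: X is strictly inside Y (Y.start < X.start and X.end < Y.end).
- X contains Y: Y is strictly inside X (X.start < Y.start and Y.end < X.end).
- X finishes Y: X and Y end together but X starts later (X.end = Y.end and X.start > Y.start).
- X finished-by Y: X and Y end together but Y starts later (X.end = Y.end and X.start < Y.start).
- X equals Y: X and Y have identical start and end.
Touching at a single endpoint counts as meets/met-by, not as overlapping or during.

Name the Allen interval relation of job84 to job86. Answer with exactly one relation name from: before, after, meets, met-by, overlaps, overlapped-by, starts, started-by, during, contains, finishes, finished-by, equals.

job84 = [t=75, t=103]; job86 = [t=3, t=143].
Compare endpoints: job84.start > job86.start, job84.start < job86.end, job84.end > job86.start, job84.end < job86.end.
That pattern is 'during'.

during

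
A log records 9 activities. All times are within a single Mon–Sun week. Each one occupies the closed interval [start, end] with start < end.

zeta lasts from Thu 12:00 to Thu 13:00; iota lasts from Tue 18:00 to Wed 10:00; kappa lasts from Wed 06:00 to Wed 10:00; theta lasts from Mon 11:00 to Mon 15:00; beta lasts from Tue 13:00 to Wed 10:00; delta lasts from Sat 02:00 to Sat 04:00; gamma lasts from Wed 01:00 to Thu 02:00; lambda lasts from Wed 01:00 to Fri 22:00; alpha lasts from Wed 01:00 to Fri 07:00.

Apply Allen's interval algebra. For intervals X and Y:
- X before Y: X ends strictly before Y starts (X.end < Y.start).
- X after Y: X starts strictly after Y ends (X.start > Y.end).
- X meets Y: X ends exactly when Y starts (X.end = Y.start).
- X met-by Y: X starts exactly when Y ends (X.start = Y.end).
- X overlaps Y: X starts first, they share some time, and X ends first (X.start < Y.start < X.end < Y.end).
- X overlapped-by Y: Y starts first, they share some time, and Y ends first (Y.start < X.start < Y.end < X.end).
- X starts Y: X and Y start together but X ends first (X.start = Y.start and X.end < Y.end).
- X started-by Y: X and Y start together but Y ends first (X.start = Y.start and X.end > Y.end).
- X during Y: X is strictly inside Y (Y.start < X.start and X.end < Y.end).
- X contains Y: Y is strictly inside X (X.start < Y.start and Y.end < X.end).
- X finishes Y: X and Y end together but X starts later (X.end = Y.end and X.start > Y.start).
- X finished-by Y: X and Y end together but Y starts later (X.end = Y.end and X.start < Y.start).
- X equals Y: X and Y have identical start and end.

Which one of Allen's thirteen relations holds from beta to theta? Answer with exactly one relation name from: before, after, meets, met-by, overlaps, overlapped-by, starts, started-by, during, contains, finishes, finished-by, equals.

beta = [Tue 13:00, Wed 10:00]; theta = [Mon 11:00, Mon 15:00].
Compare endpoints: beta.start > theta.start, beta.start > theta.end, beta.end > theta.start, beta.end > theta.end.
That pattern is 'after'.

after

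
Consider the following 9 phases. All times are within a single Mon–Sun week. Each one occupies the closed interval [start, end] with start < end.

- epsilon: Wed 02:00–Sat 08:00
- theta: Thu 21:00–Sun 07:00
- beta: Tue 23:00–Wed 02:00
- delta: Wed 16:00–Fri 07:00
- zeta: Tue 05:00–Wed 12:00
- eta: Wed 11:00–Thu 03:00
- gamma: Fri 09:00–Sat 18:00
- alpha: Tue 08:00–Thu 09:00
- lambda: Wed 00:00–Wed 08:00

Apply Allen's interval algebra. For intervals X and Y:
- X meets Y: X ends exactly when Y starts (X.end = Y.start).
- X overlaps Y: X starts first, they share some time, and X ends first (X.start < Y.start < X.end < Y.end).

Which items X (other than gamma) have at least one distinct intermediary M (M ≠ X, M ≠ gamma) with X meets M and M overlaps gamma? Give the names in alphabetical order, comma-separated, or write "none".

beta

Target gamma = [Fri 09:00, Sat 18:00].
Intermediaries M with M overlaps gamma: epsilon.
Via epsilon — items with X meets epsilon: beta.
Union: beta.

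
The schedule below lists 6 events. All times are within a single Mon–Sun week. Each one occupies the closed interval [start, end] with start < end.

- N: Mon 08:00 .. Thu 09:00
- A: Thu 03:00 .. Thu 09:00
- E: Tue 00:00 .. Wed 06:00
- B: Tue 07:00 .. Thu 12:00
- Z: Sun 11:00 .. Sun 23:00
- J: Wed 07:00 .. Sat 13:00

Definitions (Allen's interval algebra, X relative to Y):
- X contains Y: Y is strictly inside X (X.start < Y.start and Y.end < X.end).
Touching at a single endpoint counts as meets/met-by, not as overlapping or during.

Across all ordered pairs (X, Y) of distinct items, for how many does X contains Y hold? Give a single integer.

3

Checking all 30 ordered pairs for relation 'contains'; matching pairs in alphabetical order:
(B, A): B contains A ✓
(J, A): J contains A ✓
(N, E): N contains E ✓
Count: 3.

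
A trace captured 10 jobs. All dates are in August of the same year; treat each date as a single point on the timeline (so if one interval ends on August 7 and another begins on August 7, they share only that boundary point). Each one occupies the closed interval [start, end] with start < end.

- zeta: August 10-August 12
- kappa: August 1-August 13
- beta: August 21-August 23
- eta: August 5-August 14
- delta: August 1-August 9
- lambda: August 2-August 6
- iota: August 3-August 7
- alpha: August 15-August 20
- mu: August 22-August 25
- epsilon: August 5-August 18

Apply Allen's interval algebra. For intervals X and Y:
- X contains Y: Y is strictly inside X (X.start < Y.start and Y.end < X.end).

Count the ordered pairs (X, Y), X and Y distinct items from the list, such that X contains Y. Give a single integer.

7

Checking all 90 ordered pairs for relation 'contains'; matching pairs in alphabetical order:
(delta, iota): delta contains iota ✓
(delta, lambda): delta contains lambda ✓
(epsilon, zeta): epsilon contains zeta ✓
(eta, zeta): eta contains zeta ✓
(kappa, iota): kappa contains iota ✓
(kappa, lambda): kappa contains lambda ✓
(kappa, zeta): kappa contains zeta ✓
Count: 7.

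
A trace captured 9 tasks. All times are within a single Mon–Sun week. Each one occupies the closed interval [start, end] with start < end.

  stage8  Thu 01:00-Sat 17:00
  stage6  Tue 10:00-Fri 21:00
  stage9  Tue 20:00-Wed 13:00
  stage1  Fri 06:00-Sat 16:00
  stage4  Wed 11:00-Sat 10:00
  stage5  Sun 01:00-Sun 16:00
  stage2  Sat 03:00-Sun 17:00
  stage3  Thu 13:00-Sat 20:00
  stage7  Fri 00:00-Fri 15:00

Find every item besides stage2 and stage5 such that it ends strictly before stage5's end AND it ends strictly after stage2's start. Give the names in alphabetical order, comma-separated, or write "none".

Conditions: its end is strictly before stage5's end (X.end < Sun 16:00) AND its end is strictly after stage2's start (X.end > Sat 03:00).
stage1: end Sat 16:00 < Sun 16:00? ✓; end Sat 16:00 > Sat 03:00? ✓ → yes.
stage3: end Sat 20:00 < Sun 16:00? ✓; end Sat 20:00 > Sat 03:00? ✓ → yes.
stage4: end Sat 10:00 < Sun 16:00? ✓; end Sat 10:00 > Sat 03:00? ✓ → yes.
stage6: end Fri 21:00 < Sun 16:00? ✓; end Fri 21:00 > Sat 03:00? ✗ → no.
stage7: end Fri 15:00 < Sun 16:00? ✓; end Fri 15:00 > Sat 03:00? ✗ → no.
stage8: end Sat 17:00 < Sun 16:00? ✓; end Sat 17:00 > Sat 03:00? ✓ → yes.
stage9: end Wed 13:00 < Sun 16:00? ✓; end Wed 13:00 > Sat 03:00? ✗ → no.
Result: stage1, stage3, stage4, stage8.

stage1, stage3, stage4, stage8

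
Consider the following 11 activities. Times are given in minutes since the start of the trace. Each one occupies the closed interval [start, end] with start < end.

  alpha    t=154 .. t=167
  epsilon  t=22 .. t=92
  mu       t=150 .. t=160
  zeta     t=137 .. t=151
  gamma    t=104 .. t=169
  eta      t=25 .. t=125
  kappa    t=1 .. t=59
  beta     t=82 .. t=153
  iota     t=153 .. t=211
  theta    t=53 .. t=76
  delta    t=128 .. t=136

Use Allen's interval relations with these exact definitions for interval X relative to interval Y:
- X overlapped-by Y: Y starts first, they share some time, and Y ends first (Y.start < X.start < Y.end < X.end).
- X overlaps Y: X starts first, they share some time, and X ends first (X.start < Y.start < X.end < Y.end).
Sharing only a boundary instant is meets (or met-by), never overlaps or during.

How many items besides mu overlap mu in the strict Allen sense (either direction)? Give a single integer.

Target mu = [t=150, t=160].
alpha [t=154, t=167] → overlapped-by → counts.
beta [t=82, t=153] → overlaps → counts.
delta [t=128, t=136] → before → no.
epsilon [t=22, t=92] → before → no.
eta [t=25, t=125] → before → no.
gamma [t=104, t=169] → contains → no.
iota [t=153, t=211] → overlapped-by → counts.
kappa [t=1, t=59] → before → no.
theta [t=53, t=76] → before → no.
zeta [t=137, t=151] → overlaps → counts.
Total: 4.

4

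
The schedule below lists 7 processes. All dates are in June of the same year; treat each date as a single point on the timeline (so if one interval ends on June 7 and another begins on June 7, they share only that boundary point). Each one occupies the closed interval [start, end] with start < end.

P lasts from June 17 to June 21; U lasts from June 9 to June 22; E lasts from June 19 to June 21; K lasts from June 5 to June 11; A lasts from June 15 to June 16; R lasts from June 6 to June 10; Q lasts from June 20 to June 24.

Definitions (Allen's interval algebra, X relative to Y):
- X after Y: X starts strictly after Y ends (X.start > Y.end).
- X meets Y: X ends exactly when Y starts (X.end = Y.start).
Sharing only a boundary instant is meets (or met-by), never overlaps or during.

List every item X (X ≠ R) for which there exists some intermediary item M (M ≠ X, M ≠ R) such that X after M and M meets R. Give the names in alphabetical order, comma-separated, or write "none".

Target R = [June 6, June 10].
Intermediaries M with M meets R: none.
Union: none.

none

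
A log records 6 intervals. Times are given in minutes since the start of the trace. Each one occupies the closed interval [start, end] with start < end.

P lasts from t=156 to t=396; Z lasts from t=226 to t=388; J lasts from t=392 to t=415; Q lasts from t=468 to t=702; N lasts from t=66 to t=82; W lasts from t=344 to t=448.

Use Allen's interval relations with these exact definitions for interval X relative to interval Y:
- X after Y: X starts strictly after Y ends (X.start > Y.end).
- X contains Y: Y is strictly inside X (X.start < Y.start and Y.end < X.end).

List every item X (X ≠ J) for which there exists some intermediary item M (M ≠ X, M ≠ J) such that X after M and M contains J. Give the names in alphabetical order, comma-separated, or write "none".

Target J = [t=392, t=415].
Intermediaries M with M contains J: W.
Via W — items with X after W: Q.
Union: Q.

Q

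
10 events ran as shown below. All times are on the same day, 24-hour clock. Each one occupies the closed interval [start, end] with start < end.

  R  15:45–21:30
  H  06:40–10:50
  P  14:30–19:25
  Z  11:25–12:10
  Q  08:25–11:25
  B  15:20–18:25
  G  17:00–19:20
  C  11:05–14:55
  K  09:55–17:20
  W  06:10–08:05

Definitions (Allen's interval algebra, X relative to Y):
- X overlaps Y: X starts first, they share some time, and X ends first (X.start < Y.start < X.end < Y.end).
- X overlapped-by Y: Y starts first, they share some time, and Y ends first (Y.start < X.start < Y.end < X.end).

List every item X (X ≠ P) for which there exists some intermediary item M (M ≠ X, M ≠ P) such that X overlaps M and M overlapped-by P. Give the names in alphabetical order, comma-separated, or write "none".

B, K

Target P = [14:30, 19:25].
Intermediaries M with M overlapped-by P: R.
Via R — items with X overlaps R: B, K.
Union: B, K.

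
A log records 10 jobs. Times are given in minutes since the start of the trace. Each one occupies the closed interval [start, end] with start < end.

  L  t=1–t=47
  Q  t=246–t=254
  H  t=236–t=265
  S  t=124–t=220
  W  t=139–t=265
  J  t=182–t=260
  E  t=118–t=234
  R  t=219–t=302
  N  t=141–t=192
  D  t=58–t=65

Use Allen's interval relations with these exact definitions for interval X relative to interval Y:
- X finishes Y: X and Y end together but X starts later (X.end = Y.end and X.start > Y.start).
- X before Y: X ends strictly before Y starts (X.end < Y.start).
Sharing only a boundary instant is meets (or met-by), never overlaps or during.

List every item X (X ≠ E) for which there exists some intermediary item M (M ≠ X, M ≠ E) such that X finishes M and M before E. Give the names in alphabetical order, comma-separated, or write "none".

Target E = [t=118, t=234].
Intermediaries M with M before E: D, L.
Via D — items with X finishes D: none.
Via L — items with X finishes L: none.
Union: none.

none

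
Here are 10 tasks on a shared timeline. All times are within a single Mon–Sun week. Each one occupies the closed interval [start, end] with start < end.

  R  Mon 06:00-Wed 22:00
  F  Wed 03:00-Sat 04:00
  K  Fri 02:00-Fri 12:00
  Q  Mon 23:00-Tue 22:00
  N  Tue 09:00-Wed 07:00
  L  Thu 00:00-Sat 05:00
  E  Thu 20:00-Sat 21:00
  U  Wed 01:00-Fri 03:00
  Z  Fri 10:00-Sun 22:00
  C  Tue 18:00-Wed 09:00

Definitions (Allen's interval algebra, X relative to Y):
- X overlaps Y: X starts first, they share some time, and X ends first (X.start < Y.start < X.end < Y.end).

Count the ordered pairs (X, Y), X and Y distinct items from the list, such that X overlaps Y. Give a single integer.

20

Checking all 90 ordered pairs for relation 'overlaps'; matching pairs in alphabetical order:
(C, F): C overlaps F ✓
(C, U): C overlaps U ✓
(E, Z): E overlaps Z ✓
(F, E): F overlaps E ✓
(F, L): F overlaps L ✓
(F, Z): F overlaps Z ✓
(K, Z): K overlaps Z ✓
(L, E): L overlaps E ✓
(L, Z): L overlaps Z ✓
(N, C): N overlaps C ✓
(N, F): N overlaps F ✓
(N, U): N overlaps U ✓
(Q, C): Q overlaps C ✓
(Q, N): Q overlaps N ✓
(R, F): R overlaps F ✓
(R, U): R overlaps U ✓
(U, E): U overlaps E ✓
(U, F): U overlaps F ✓
(U, K): U overlaps K ✓
(U, L): U overlaps L ✓
Count: 20.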